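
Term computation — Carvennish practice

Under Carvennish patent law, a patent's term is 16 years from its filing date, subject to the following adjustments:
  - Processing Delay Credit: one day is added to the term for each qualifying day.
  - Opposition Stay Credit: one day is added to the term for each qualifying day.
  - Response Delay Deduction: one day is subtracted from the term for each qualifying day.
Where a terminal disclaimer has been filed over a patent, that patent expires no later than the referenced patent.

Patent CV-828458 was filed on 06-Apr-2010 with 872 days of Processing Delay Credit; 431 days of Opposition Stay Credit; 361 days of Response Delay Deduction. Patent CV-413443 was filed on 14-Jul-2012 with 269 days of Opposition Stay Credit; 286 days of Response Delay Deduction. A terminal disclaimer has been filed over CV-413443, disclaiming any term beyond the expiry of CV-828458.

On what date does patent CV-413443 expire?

Natural term of CV-413443:
  Base: filing + 16 years → 14 July 2028.
  Opposition Stay Credit: +269 days → 9 April 2029.
  Response Delay Deduction: −286 days → 27 June 2028.
Expiry of referenced patent CV-828458:
  Base: filing + 16 years → 6 April 2026.
  Processing Delay Credit: +872 days → 25 August 2028.
  Opposition Stay Credit: +431 days → 30 October 2029.
  Response Delay Deduction: −361 days → 3 November 2028.
Terminal disclaimer: CV-413443 expires on the earlier of 27 June 2028 and 3 November 2028.

2028-06-27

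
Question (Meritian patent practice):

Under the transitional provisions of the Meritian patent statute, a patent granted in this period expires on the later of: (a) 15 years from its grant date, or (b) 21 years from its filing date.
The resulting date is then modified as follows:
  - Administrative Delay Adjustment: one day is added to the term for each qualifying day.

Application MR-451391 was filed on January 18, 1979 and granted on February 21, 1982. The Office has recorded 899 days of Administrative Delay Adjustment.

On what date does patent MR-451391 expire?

(a) grant + 15 years → 21 February 1997.
(b) filing + 21 years → 18 January 2000.
Later of the two: 18 January 2000.
Administrative Delay Adjustment: +899 days → 5 July 2002.

2002-07-05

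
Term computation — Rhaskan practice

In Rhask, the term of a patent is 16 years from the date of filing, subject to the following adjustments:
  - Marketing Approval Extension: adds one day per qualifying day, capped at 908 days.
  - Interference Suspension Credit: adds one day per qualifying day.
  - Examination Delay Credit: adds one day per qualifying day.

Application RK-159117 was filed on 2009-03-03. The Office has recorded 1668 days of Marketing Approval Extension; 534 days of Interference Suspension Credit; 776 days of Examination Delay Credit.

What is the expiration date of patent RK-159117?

Base term: filing date + 16 years → 3 March 2025.
Marketing Approval Extension: 1668 days claimed exceeds the 908-day cap, so +908 days → 28 August 2027.
Interference Suspension Credit: +534 days → 12 February 2029.
Examination Delay Credit: +776 days → 30 March 2031.

March 30, 2031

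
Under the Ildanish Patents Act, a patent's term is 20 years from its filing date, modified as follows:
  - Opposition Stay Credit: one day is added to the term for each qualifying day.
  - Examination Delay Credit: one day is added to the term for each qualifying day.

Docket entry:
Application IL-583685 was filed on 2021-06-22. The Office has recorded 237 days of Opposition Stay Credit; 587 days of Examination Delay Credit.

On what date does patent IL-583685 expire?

September 24, 2043

Base term: filing date + 20 years → 22 June 2041.
Opposition Stay Credit: +237 days → 14 February 2042.
Examination Delay Credit: +587 days → 24 September 2043.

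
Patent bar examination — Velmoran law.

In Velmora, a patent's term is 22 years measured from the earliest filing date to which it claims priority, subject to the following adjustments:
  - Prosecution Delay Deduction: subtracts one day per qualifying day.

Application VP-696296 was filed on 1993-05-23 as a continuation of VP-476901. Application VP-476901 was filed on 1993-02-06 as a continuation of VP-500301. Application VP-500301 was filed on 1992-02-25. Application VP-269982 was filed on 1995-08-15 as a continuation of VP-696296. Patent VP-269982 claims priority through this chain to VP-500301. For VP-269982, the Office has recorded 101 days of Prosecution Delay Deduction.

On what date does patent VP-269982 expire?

2013-11-16

Earliest priority filing: 25 February 1992.
Base term: 25 February 1992 + 22 years → 25 February 2014.
Prosecution Delay Deduction: −101 days → 16 November 2013.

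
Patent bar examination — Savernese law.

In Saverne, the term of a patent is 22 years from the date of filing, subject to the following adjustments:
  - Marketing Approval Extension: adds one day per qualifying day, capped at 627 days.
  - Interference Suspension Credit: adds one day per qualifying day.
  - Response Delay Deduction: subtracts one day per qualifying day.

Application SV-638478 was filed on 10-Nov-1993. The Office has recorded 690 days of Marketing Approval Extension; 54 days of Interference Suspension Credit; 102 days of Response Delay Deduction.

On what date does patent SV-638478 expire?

Base term: filing date + 22 years → 10 November 2015.
Marketing Approval Extension: 690 days claimed exceeds the 627-day cap, so +627 days → 29 July 2017.
Interference Suspension Credit: +54 days → 21 September 2017.
Response Delay Deduction: −102 days → 11 June 2017.

June 11, 2017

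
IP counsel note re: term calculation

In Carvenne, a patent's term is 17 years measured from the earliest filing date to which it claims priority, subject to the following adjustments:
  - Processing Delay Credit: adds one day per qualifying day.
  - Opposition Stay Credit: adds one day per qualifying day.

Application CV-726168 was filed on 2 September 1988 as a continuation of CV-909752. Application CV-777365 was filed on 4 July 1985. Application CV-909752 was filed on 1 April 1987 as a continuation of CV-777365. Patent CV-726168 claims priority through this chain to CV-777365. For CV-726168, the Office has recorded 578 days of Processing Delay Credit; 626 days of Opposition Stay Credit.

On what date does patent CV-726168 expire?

Earliest priority filing: 4 July 1985.
Base term: 4 July 1985 + 17 years → 4 July 2002.
Processing Delay Credit: +578 days → 2 February 2004.
Opposition Stay Credit: +626 days → 20 October 2005.

October 20, 2005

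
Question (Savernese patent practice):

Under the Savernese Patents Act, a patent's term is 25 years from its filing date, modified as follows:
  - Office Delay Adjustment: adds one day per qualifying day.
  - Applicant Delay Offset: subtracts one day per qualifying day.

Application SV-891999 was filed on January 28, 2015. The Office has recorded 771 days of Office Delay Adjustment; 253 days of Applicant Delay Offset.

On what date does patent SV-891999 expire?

Base term: filing date + 25 years → 28 January 2040.
Office Delay Adjustment: +771 days → 9 March 2042.
Applicant Delay Offset: −253 days → 29 June 2041.

2041-06-29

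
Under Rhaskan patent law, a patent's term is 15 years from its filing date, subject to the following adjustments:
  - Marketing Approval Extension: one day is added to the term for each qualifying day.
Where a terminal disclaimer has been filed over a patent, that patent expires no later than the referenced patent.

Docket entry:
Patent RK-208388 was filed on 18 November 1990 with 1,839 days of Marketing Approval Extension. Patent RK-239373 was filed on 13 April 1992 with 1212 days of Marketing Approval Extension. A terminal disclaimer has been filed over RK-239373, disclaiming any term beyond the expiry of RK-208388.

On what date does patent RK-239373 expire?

August 7, 2010

Natural term of RK-239373:
  Base: filing + 15 years → 13 April 2007.
  Marketing Approval Extension: +1212 days → 7 August 2010.
Expiry of referenced patent RK-208388:
  Base: filing + 15 years → 18 November 2005.
  Marketing Approval Extension: +1839 days → 1 December 2010.
Terminal disclaimer: RK-239373 expires on the earlier of 7 August 2010 and 1 December 2010.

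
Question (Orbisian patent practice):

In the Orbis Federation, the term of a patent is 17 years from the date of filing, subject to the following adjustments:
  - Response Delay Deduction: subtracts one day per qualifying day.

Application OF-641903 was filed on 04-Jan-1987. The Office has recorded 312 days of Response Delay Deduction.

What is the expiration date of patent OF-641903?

February 26, 2003

Base term: filing date + 17 years → 4 January 2004.
Response Delay Deduction: −312 days → 26 February 2003.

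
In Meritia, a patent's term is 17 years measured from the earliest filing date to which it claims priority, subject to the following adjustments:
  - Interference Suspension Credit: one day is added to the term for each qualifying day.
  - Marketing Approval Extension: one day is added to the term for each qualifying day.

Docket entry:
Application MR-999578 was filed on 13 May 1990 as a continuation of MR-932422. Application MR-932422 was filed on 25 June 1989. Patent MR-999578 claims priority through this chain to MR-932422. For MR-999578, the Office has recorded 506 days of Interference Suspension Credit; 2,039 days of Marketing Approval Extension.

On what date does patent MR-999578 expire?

2013-06-13

Earliest priority filing: 25 June 1989.
Base term: 25 June 1989 + 17 years → 25 June 2006.
Interference Suspension Credit: +506 days → 13 November 2007.
Marketing Approval Extension: +2039 days → 13 June 2013.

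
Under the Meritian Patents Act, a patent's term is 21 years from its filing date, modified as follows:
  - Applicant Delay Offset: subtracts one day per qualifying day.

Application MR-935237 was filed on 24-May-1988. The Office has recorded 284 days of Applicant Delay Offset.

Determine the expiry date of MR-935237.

August 13, 2008

Base term: filing date + 21 years → 24 May 2009.
Applicant Delay Offset: −284 days → 13 August 2008.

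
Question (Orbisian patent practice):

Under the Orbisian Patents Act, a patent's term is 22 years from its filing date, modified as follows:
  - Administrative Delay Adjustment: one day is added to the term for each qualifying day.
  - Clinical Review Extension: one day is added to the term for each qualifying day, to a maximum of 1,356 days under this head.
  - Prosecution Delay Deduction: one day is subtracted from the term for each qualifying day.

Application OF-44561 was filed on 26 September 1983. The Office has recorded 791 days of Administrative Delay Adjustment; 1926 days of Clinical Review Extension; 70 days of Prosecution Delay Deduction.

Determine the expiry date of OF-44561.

June 4, 2011

Base term: filing date + 22 years → 26 September 2005.
Administrative Delay Adjustment: +791 days → 26 November 2007.
Clinical Review Extension: 1926 days claimed exceeds the 1356-day cap, so +1356 days → 13 August 2011.
Prosecution Delay Deduction: −70 days → 4 June 2011.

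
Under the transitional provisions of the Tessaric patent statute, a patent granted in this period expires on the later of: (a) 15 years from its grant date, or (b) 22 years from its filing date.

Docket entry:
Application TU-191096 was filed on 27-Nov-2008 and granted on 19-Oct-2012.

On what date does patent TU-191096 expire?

November 27, 2030

(a) grant + 15 years → 19 October 2027.
(b) filing + 22 years → 27 November 2030.
Later of the two: 27 November 2030.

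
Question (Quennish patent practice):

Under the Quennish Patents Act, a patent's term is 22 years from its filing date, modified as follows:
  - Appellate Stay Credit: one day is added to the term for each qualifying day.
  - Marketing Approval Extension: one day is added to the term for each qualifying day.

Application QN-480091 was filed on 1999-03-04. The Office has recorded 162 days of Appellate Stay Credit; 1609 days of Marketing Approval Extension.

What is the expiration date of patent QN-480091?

2026-01-08

Base term: filing date + 22 years → 4 March 2021.
Appellate Stay Credit: +162 days → 13 August 2021.
Marketing Approval Extension: +1609 days → 8 January 2026.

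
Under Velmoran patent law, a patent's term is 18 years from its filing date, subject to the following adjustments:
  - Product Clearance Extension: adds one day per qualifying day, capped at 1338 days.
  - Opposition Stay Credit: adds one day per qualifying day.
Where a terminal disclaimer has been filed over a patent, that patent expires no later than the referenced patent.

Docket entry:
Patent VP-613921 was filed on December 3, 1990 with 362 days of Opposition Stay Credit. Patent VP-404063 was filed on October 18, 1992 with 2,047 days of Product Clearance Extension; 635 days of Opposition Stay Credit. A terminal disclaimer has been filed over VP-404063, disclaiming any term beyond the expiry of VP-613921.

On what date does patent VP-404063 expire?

November 30, 2009

Natural term of VP-404063:
  Base: filing + 18 years → 18 October 2010.
  Product Clearance Extension: 2047 days claimed exceeds the 1338-day cap, so +1338 days → 17 June 2014.
  Opposition Stay Credit: +635 days → 13 March 2016.
Expiry of referenced patent VP-613921:
  Base: filing + 18 years → 3 December 2008.
  Opposition Stay Credit: +362 days → 30 November 2009.
Terminal disclaimer: VP-404063 expires on the earlier of 13 March 2016 and 30 November 2009.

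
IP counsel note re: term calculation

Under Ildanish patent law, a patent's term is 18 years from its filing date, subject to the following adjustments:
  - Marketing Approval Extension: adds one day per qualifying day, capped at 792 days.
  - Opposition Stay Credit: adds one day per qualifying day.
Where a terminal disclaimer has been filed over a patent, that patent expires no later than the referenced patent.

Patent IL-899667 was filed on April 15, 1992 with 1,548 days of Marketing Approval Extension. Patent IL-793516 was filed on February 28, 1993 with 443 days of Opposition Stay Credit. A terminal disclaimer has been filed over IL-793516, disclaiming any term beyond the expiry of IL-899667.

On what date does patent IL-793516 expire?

May 16, 2012

Natural term of IL-793516:
  Base: filing + 18 years → 28 February 2011.
  Opposition Stay Credit: +443 days → 16 May 2012.
Expiry of referenced patent IL-899667:
  Base: filing + 18 years → 15 April 2010.
  Marketing Approval Extension: 1548 days claimed exceeds the 792-day cap, so +792 days → 15 June 2012.
Terminal disclaimer: IL-793516 expires on the earlier of 16 May 2012 and 15 June 2012.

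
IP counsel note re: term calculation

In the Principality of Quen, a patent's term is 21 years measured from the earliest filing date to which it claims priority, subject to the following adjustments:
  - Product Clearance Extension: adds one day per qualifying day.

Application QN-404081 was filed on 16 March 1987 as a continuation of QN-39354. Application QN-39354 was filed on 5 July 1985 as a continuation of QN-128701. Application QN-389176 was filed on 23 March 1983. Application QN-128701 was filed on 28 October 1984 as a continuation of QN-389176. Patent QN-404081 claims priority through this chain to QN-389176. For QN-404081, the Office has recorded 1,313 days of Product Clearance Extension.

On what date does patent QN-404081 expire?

2007-10-27

Earliest priority filing: 23 March 1983.
Base term: 23 March 1983 + 21 years → 23 March 2004.
Product Clearance Extension: +1313 days → 27 October 2007.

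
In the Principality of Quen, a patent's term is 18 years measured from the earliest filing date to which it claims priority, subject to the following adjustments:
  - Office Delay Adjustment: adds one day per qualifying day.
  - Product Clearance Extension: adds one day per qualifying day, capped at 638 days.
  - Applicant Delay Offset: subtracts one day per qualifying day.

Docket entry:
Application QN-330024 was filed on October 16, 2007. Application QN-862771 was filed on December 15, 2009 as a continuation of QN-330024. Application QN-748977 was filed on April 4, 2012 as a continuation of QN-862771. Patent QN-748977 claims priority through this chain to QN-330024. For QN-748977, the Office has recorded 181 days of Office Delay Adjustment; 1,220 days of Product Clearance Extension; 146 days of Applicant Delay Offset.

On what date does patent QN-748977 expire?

Earliest priority filing: 16 October 2007.
Base term: 16 October 2007 + 18 years → 16 October 2025.
Office Delay Adjustment: +181 days → 15 April 2026.
Product Clearance Extension: 1220 days claimed exceeds the 638-day cap, so +638 days → 13 January 2028.
Applicant Delay Offset: −146 days → 20 August 2027.

August 20, 2027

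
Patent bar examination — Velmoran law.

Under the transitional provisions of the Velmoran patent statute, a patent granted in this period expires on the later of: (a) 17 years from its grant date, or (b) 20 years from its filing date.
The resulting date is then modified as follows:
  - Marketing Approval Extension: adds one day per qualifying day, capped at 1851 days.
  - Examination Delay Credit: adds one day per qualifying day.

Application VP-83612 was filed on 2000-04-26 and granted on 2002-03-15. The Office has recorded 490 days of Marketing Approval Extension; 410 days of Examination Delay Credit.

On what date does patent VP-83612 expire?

2022-10-13

(a) grant + 17 years → 15 March 2019.
(b) filing + 20 years → 26 April 2020.
Later of the two: 26 April 2020.
Marketing Approval Extension: 490 days (within the 1851-day cap) → +490 days → 29 August 2021.
Examination Delay Credit: +410 days → 13 October 2022.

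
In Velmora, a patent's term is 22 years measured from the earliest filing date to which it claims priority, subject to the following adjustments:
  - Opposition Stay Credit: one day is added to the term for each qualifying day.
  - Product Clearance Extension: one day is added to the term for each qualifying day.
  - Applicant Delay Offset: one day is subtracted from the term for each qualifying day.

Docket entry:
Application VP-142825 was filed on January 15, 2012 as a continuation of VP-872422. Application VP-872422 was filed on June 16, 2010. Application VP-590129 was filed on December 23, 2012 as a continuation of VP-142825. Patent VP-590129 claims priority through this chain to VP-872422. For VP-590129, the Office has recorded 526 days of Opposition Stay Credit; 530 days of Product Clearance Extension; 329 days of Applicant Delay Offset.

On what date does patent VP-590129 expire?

June 13, 2034

Earliest priority filing: 16 June 2010.
Base term: 16 June 2010 + 22 years → 16 June 2032.
Opposition Stay Credit: +526 days → 24 November 2033.
Product Clearance Extension: +530 days → 8 May 2035.
Applicant Delay Offset: −329 days → 13 June 2034.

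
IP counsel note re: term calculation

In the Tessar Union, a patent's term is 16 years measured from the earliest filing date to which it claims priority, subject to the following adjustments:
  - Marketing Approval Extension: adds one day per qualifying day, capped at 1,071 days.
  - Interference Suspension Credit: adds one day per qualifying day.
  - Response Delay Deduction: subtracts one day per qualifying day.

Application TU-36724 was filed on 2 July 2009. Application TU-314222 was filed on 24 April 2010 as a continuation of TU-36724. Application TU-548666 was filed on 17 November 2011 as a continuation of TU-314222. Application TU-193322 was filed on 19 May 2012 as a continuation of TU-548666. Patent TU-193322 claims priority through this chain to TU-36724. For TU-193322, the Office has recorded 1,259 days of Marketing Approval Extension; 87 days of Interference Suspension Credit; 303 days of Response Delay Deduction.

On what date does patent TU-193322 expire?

Earliest priority filing: 2 July 2009.
Base term: 2 July 2009 + 16 years → 2 July 2025.
Marketing Approval Extension: 1259 days claimed exceeds the 1071-day cap, so +1071 days → 7 June 2028.
Interference Suspension Credit: +87 days → 2 September 2028.
Response Delay Deduction: −303 days → 4 November 2027.

2027-11-04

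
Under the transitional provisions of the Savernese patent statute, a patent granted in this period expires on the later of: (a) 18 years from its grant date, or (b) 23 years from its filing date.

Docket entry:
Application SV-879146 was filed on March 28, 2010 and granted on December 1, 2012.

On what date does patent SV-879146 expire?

2033-03-28

(a) grant + 18 years → 1 December 2030.
(b) filing + 23 years → 28 March 2033.
Later of the two: 28 March 2033.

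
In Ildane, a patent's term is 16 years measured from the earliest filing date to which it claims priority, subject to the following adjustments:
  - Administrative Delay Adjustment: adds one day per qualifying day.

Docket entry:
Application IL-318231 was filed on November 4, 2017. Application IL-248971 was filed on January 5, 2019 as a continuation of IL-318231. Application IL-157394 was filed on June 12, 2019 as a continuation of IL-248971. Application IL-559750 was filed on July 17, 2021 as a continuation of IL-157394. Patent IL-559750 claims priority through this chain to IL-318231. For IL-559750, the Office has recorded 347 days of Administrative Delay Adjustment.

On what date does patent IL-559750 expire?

October 17, 2034

Earliest priority filing: 4 November 2017.
Base term: 4 November 2017 + 16 years → 4 November 2033.
Administrative Delay Adjustment: +347 days → 17 October 2034.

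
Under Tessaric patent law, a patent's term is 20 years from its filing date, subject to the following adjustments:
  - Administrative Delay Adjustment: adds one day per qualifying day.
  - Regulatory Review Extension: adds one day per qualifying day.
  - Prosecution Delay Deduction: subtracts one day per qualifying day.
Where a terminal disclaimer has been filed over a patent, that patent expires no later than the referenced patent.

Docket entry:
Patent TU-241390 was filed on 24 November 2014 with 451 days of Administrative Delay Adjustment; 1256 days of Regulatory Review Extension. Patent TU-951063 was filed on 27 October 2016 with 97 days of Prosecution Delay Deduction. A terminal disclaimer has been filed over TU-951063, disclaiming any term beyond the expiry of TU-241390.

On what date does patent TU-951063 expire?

Natural term of TU-951063:
  Base: filing + 20 years → 27 October 2036.
  Prosecution Delay Deduction: −97 days → 22 July 2036.
Expiry of referenced patent TU-241390:
  Base: filing + 20 years → 24 November 2034.
  Administrative Delay Adjustment: +451 days → 18 February 2036.
  Regulatory Review Extension: +1256 days → 28 July 2039.
Terminal disclaimer: TU-951063 expires on the earlier of 22 July 2036 and 28 July 2039.

July 22, 2036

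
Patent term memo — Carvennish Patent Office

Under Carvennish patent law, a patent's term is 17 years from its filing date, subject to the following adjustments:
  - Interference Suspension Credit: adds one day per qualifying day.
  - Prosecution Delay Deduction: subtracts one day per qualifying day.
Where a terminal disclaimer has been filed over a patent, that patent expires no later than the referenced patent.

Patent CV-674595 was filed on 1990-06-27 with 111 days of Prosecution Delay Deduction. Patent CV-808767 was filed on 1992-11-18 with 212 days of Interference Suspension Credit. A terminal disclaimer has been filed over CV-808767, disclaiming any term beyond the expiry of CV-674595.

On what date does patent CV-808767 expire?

Natural term of CV-808767:
  Base: filing + 17 years → 18 November 2009.
  Interference Suspension Credit: +212 days → 18 June 2010.
Expiry of referenced patent CV-674595:
  Base: filing + 17 years → 27 June 2007.
  Prosecution Delay Deduction: −111 days → 8 March 2007.
Terminal disclaimer: CV-808767 expires on the earlier of 18 June 2010 and 8 March 2007.

March 8, 2007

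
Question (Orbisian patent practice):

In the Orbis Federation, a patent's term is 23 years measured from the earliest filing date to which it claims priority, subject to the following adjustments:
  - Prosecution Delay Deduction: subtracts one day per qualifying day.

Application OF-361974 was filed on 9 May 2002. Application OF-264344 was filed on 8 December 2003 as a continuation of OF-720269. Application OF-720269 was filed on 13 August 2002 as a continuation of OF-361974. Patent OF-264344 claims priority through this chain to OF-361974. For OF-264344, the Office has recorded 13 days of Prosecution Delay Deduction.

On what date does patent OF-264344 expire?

April 26, 2025

Earliest priority filing: 9 May 2002.
Base term: 9 May 2002 + 23 years → 9 May 2025.
Prosecution Delay Deduction: −13 days → 26 April 2025.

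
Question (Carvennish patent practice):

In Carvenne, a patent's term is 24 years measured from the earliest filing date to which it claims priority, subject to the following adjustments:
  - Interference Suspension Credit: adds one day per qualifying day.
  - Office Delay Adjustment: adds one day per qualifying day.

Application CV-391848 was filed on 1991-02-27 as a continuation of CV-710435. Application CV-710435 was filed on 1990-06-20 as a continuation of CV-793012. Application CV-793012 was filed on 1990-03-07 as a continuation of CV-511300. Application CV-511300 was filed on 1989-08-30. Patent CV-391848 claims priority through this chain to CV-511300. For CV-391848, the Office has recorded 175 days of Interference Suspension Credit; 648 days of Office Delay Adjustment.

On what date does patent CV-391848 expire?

Earliest priority filing: 30 August 1989.
Base term: 30 August 1989 + 24 years → 30 August 2013.
Interference Suspension Credit: +175 days → 21 February 2014.
Office Delay Adjustment: +648 days → 1 December 2015.

2015-12-01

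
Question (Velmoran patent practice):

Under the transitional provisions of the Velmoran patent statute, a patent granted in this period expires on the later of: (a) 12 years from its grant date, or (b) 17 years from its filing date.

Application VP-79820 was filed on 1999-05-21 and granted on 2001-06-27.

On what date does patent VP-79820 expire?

May 21, 2016

(a) grant + 12 years → 27 June 2013.
(b) filing + 17 years → 21 May 2016.
Later of the two: 21 May 2016.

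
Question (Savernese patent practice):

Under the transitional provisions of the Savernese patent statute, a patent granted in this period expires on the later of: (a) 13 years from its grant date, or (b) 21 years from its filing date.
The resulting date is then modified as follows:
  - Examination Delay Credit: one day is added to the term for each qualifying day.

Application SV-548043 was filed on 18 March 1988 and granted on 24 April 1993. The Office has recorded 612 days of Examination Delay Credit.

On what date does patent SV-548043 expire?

(a) grant + 13 years → 24 April 2006.
(b) filing + 21 years → 18 March 2009.
Later of the two: 18 March 2009.
Examination Delay Credit: +612 days → 20 November 2010.

2010-11-20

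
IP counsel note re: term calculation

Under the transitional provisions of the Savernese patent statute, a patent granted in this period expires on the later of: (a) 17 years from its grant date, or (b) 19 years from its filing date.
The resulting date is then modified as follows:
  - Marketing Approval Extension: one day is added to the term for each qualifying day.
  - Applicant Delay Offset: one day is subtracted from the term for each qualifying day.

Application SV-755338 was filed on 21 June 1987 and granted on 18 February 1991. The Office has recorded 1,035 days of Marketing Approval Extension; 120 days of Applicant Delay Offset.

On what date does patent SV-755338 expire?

(a) grant + 17 years → 18 February 2008.
(b) filing + 19 years → 21 June 2006.
Later of the two: 18 February 2008.
Marketing Approval Extension: +1035 days → 19 December 2010.
Applicant Delay Offset: −120 days → 21 August 2010.

2010-08-21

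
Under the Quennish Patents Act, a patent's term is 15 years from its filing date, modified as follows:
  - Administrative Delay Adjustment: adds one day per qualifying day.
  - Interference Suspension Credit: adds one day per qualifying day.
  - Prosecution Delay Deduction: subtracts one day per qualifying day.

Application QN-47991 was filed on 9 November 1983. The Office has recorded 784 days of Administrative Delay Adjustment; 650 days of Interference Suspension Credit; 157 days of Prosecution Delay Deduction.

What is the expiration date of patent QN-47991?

Base term: filing date + 15 years → 9 November 1998.
Administrative Delay Adjustment: +784 days → 1 January 2001.
Interference Suspension Credit: +650 days → 13 October 2002.
Prosecution Delay Deduction: −157 days → 9 May 2002.

May 9, 2002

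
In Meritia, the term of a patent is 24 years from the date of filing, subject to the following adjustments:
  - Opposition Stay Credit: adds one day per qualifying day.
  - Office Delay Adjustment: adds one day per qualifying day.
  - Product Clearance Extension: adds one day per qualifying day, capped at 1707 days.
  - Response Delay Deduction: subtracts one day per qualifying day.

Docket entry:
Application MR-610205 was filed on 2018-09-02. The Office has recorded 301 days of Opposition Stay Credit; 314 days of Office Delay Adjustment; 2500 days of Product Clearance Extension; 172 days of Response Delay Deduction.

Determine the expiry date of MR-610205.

July 22, 2048

Base term: filing date + 24 years → 2 September 2042.
Opposition Stay Credit: +301 days → 30 June 2043.
Office Delay Adjustment: +314 days → 9 May 2044.
Product Clearance Extension: 2500 days claimed exceeds the 1707-day cap, so +1707 days → 10 January 2049.
Response Delay Deduction: −172 days → 22 July 2048.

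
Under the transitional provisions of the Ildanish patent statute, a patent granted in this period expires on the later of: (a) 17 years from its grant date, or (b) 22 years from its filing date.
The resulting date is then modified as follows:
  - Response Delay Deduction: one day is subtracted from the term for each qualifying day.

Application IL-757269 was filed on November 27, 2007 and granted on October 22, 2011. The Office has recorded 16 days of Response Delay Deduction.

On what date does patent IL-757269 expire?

(a) grant + 17 years → 22 October 2028.
(b) filing + 22 years → 27 November 2029.
Later of the two: 27 November 2029.
Response Delay Deduction: −16 days → 11 November 2029.

2029-11-11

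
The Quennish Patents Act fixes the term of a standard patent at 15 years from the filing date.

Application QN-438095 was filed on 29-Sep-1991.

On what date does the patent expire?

2006-09-29

Filing date + 15 years → 29 September 2006.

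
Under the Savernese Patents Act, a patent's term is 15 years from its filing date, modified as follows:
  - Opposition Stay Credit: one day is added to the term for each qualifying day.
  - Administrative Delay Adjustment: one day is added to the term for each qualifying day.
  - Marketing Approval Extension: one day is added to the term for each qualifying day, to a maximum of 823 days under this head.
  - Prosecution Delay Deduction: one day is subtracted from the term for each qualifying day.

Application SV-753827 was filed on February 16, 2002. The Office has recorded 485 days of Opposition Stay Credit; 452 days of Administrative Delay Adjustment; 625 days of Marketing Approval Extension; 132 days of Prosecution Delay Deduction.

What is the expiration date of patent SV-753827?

January 16, 2021

Base term: filing date + 15 years → 16 February 2017.
Opposition Stay Credit: +485 days → 16 June 2018.
Administrative Delay Adjustment: +452 days → 11 September 2019.
Marketing Approval Extension: 625 days (within the 823-day cap) → +625 days → 28 May 2021.
Prosecution Delay Deduction: −132 days → 16 January 2021.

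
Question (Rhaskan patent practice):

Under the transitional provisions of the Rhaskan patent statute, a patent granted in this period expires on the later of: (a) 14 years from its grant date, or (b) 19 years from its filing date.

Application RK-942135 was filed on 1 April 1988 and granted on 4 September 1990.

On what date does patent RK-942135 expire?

(a) grant + 14 years → 4 September 2004.
(b) filing + 19 years → 1 April 2007.
Later of the two: 1 April 2007.

April 1, 2007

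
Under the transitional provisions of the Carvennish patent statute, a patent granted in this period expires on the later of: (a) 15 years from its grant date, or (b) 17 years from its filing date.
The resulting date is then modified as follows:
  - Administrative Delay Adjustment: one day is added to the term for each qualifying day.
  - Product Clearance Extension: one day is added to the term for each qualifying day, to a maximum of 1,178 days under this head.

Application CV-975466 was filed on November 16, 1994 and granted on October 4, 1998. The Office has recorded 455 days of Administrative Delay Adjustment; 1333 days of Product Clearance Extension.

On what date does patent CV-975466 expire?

2018-03-25

(a) grant + 15 years → 4 October 2013.
(b) filing + 17 years → 16 November 2011.
Later of the two: 4 October 2013.
Administrative Delay Adjustment: +455 days → 2 January 2015.
Product Clearance Extension: 1333 days claimed exceeds the 1178-day cap, so +1178 days → 25 March 2018.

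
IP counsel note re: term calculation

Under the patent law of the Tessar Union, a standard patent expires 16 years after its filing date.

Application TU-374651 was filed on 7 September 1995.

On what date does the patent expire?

2011-09-07

Filing date + 16 years → 7 September 2011.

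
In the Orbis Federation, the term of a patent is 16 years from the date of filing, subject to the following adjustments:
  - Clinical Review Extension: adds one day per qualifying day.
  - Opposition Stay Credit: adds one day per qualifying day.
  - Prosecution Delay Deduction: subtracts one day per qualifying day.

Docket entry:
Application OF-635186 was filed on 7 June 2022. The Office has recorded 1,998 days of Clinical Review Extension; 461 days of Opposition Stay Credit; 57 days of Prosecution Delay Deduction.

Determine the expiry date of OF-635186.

January 3, 2045

Base term: filing date + 16 years → 7 June 2038.
Clinical Review Extension: +1998 days → 26 November 2043.
Opposition Stay Credit: +461 days → 1 March 2045.
Prosecution Delay Deduction: −57 days → 3 January 2045.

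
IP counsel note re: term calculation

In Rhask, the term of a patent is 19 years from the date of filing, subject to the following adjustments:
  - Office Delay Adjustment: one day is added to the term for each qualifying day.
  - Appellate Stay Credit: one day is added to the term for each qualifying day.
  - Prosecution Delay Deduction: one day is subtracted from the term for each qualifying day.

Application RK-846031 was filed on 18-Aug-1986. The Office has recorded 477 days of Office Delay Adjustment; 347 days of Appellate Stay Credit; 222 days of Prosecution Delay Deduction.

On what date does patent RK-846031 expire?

Base term: filing date + 19 years → 18 August 2005.
Office Delay Adjustment: +477 days → 8 December 2006.
Appellate Stay Credit: +347 days → 20 November 2007.
Prosecution Delay Deduction: −222 days → 12 April 2007.

2007-04-12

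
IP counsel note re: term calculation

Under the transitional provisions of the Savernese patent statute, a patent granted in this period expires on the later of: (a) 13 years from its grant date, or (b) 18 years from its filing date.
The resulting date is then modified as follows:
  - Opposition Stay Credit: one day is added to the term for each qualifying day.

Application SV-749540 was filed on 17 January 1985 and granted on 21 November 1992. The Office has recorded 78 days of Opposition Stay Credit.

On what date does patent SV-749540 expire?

February 7, 2006

(a) grant + 13 years → 21 November 2005.
(b) filing + 18 years → 17 January 2003.
Later of the two: 21 November 2005.
Opposition Stay Credit: +78 days → 7 February 2006.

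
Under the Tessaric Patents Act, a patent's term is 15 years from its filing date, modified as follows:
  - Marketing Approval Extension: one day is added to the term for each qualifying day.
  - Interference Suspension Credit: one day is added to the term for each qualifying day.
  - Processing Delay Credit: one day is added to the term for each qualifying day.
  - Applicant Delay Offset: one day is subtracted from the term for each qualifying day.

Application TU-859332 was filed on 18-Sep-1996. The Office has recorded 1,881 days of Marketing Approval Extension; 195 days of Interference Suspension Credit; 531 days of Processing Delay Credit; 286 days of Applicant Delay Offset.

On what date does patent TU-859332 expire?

Base term: filing date + 15 years → 18 September 2011.
Marketing Approval Extension: +1881 days → 11 November 2016.
Interference Suspension Credit: +195 days → 25 May 2017.
Processing Delay Credit: +531 days → 7 November 2018.
Applicant Delay Offset: −286 days → 25 January 2018.

January 25, 2018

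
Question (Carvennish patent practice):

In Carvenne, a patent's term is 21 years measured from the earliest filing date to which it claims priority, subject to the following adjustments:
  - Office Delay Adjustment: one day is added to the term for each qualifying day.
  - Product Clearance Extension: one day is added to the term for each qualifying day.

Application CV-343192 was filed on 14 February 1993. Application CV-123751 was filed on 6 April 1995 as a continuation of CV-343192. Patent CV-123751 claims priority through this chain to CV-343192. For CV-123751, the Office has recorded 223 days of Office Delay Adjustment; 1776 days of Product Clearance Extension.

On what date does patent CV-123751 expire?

2019-08-06

Earliest priority filing: 14 February 1993.
Base term: 14 February 1993 + 21 years → 14 February 2014.
Office Delay Adjustment: +223 days → 25 September 2014.
Product Clearance Extension: +1776 days → 6 August 2019.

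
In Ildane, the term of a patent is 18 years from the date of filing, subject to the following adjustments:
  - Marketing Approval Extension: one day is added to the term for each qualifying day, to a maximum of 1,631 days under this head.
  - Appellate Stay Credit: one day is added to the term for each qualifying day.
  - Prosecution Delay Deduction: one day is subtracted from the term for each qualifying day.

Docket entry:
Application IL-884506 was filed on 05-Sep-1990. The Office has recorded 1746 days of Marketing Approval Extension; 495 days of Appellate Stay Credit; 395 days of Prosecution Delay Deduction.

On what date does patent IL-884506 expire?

Base term: filing date + 18 years → 5 September 2008.
Marketing Approval Extension: 1746 days claimed exceeds the 1631-day cap, so +1631 days → 22 February 2013.
Appellate Stay Credit: +495 days → 2 July 2014.
Prosecution Delay Deduction: −395 days → 2 June 2013.

2013-06-02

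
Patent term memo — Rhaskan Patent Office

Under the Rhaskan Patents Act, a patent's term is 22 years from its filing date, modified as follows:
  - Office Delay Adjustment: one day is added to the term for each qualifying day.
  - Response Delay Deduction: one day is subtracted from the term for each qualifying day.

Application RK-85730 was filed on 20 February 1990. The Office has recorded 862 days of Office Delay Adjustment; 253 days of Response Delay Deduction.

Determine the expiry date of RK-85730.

October 21, 2013

Base term: filing date + 22 years → 20 February 2012.
Office Delay Adjustment: +862 days → 1 July 2014.
Response Delay Deduction: −253 days → 21 October 2013.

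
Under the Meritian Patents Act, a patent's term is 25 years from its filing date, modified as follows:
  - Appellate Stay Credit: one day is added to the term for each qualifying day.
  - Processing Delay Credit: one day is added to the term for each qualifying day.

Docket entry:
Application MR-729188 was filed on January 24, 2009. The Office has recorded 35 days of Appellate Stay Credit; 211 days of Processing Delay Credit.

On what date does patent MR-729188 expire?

Base term: filing date + 25 years → 24 January 2034.
Appellate Stay Credit: +35 days → 28 February 2034.
Processing Delay Credit: +211 days → 27 September 2034.

2034-09-27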